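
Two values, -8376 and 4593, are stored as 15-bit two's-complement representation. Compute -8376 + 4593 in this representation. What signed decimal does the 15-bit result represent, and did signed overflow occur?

-8376 → 101111101001000
4593 → 001000111110001
  101111101001000
+ 001000111110001
= 111000100111001
Result 111000100111001: MSB = 1 → 28985 − 32768 = -3783.
Addends have opposite signs, so signed overflow cannot occur.

-3783; no overflow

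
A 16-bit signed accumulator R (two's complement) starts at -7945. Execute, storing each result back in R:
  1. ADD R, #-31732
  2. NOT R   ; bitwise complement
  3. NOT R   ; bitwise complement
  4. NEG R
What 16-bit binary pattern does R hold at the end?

1001101011111101

Start: R = -7945 = 1110000011110111.
R = -7945 + (-31732) = -39677; wraps to 25859 = 0110010100000011
R = NOT 0110010100000011 = 1001101011111100 = -25860
R = NOT 1001101011111100 = 0110010100000011 = 25859
R = −(25859) = -25859 = 1001101011111101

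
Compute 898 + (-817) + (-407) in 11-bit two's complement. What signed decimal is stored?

-326

898 + (-817) = 81 (00001010001)
81 + (-407) = -326 (11010111010)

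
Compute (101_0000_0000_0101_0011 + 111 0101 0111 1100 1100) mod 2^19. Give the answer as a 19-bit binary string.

  1010000000001010011
+ 1110101011111001100
= 1000101100000011111  (discard carry-out 1)

1000101100000011111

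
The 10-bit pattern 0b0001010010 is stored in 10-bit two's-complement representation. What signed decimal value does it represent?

82

MSB is 0, so the value is non-negative: 0001010010 = 82.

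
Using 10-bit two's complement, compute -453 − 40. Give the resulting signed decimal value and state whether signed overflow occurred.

-493; no overflow

-453 → 1000111011
40 → 0000101000
Subtract via negate-and-add: invert 0000101000 + 1 = 1111011000 (i.e. -40).
  1000111011
+ 1111011000
= 1000010011  (discard carry-out 1)
Result 1000010011: MSB = 1 → 531 − 1024 = -493.
Both addends (after negating the subtrahend) are negative and so is the stored result: no signed overflow.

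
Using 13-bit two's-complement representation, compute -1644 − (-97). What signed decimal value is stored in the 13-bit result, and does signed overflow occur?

-1644 → 1100110010100
-97 → 1111110011111
Subtract via negate-and-add: invert 1111110011111 + 1 = 0000001100001 (i.e. 97).
  1100110010100
+ 0000001100001
= 1100111110101
Result 1100111110101: MSB = 1 → 6645 − 8192 = -1547.
Addends (after negating the subtrahend) have opposite signs, so signed overflow cannot occur.

-1547; no overflow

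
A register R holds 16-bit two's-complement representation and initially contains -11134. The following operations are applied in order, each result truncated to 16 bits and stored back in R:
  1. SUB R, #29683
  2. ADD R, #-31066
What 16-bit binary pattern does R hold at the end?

Start: R = -11134 = 1101010010000010.
R = -11134 − 29683 = -40817; wraps to 24719 = 0110000010001111
R = 24719 + (-31066) = -6347 = 1110011100110101

1110011100110101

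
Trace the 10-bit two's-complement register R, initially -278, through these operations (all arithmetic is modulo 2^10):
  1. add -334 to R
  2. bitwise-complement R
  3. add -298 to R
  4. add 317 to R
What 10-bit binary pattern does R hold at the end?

1001110110

Start: R = -278 = 1011101010.
R = -278 + (-334) = -612; wraps to 412 = 0110011100
R = NOT 0110011100 = 1001100011 = -413
R = -413 + (-298) = -711; wraps to 313 = 0100111001
R = 313 + 317 = 630; wraps to -394 = 1001110110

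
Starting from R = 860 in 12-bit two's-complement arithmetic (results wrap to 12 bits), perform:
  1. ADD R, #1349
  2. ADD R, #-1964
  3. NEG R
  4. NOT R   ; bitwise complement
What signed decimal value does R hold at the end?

244

Start: R = 860 = 001101011100.
R = 860 + 1349 = 2209; wraps to -1887 = 100010100001
R = -1887 + (-1964) = -3851; wraps to 245 = 000011110101
R = −(245) = -245 = 111100001011
R = NOT 111100001011 = 000011110100 = 244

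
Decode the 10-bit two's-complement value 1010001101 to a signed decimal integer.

-371

MSB is 1, so the value is negative.
Invert: 0101110010. Add 1: 0101110011 = 371. So the value is −371.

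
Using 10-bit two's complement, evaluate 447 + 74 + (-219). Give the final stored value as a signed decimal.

447 + 74 = 521 → wraps to -503 (1000001001)
-503 + (-219) = -722 → wraps to 302 (0100101110)

302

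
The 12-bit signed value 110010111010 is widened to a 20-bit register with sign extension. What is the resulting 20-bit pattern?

MSB of 110010111010 is 1; replicate it into the new high bits.
11111111|110010111010 → 11111111110010111010 (still -838).

11111111110010111010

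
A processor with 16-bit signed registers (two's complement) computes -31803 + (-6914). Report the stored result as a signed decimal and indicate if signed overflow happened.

-31803 → 1000001111000101
-6914 → 1110010011111110
  1000001111000101
+ 1110010011111110
= 0110100011000011  (discard carry-out 1)
Result 0110100011000011: MSB = 0 → value 26819.
Both addends are negative but the stored result is non-negative: signed overflow. The true value -31803 + (-6914) = -38717 lies outside [-32768, 32767].

26819; overflow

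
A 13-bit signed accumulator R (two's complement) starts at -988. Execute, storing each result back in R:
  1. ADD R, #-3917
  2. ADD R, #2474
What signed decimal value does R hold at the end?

-2431

Start: R = -988 = 1110000100100.
R = -988 + (-3917) = -4905; wraps to 3287 = 0110011010111
R = 3287 + 2474 = 5761; wraps to -2431 = 1011010000001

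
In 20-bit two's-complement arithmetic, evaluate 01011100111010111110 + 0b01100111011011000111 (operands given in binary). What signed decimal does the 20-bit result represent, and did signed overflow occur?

-244347; overflow

01011100111010111110 = 380606 (signed)
0b01100111011011000111 → 01100111011011000111 = 423623 (signed)
  01011100111010111110
+ 01100111011011000111
= 11000100010110000101
Result 11000100010110000101: MSB = 1 → 804229 − 1048576 = -244347.
Both addends are non-negative but the stored result is negative: signed overflow. The true value 380606 + 423623 = 804229 lies outside [-524288, 524287].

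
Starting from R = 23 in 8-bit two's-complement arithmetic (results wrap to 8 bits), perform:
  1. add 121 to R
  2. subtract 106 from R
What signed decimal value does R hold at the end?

38

Start: R = 23 = 00010111.
R = 23 + 121 = 144; wraps to -112 = 10010000
R = -112 − 106 = -218; wraps to 38 = 00100110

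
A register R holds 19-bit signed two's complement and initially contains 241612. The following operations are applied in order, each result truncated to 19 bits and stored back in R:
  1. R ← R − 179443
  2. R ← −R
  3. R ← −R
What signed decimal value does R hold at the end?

62169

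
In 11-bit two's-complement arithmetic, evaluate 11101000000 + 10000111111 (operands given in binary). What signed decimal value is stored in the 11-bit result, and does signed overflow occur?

11101000000 = -192 (signed)
10000111111 = -961 (signed)
  11101000000
+ 10000111111
= 01101111111  (discard carry-out 1)
Result 01101111111: MSB = 0 → value 895.
Both addends are negative but the stored result is non-negative: signed overflow. The true value -192 + (-961) = -1153 lies outside [-1024, 1023].

895; overflow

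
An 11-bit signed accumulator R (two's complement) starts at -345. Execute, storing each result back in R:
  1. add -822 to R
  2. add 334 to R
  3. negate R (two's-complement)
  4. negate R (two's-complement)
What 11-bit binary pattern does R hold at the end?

10010111111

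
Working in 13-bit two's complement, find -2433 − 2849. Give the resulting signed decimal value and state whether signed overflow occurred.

2910; overflow

-2433 → 1011001111111
2849 → 0101100100001
Subtract via negate-and-add: invert 0101100100001 + 1 = 1010011011111 (i.e. -2849).
  1011001111111
+ 1010011011111
= 0101101011110  (discard carry-out 1)
Result 0101101011110: MSB = 0 → value 2910.
Both addends (after negating the subtrahend) are negative but the stored result is non-negative: signed overflow. The true value -2433 − 2849 = -5282 lies outside [-4096, 4095].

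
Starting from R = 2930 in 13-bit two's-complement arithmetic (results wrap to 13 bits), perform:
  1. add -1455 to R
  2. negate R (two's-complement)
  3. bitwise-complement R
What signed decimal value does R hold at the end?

1474

Start: R = 2930 = 0101101110010.
R = 2930 + (-1455) = 1475 = 0010111000011
R = −(1475) = -1475 = 1101000111101
R = NOT 1101000111101 = 0010111000010 = 1474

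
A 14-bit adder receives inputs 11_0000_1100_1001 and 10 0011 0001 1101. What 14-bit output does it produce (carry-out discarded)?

  11000011001001
+ 10001100011101
= 01001111100110  (discard carry-out 1)

01001111100110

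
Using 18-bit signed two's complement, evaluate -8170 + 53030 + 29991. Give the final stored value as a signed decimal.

-8170 + 53030 = 44860 (001010111100111100)
44860 + 29991 = 74851 (010010010001100011)

74851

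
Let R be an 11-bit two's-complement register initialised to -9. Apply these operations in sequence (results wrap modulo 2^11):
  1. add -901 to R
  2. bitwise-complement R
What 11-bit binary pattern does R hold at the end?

01110001101

Start: R = -9 = 11111110111.
R = -9 + (-901) = -910 = 10001110010
R = NOT 10001110010 = 01110001101 = 909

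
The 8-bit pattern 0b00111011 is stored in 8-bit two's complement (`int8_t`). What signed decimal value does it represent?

59

MSB is 0, so the value is non-negative: 00111011 = 59.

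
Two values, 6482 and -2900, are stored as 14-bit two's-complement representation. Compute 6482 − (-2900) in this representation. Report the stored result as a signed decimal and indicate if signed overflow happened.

-7002; overflow

6482 → 01100101010010
-2900 → 11010010101100
Subtract via negate-and-add: invert 11010010101100 + 1 = 00101101010100 (i.e. 2900).
  01100101010010
+ 00101101010100
= 10010010100110
Result 10010010100110: MSB = 1 → 9382 − 16384 = -7002.
Both addends (after negating the subtrahend) are non-negative but the stored result is negative: signed overflow. The true value 6482 − (-2900) = 9382 lies outside [-8192, 8191].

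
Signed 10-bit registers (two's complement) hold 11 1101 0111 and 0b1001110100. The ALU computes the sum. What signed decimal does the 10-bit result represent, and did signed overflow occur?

11 1101 0111 → 1111010111 = -41 (signed)
0b1001110100 → 1001110100 = -396 (signed)
  1111010111
+ 1001110100
= 1001001011  (discard carry-out 1)
Result 1001001011: MSB = 1 → 587 − 1024 = -437.
Both addends are negative and so is the stored result: no signed overflow.

-437; no overflow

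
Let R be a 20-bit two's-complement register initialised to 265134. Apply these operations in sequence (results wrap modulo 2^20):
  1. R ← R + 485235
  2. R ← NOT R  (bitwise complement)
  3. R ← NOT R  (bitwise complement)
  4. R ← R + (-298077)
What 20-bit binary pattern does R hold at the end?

01101110011011000100

Start: R = 265134 = 01000000101110101110.
R = 265134 + 485235 = 750369; wraps to -298207 = 10110111001100100001
R = NOT 10110111001100100001 = 01001000110011011110 = 298206
R = NOT 01001000110011011110 = 10110111001100100001 = -298207
R = -298207 + (-298077) = -596284; wraps to 452292 = 01101110011011000100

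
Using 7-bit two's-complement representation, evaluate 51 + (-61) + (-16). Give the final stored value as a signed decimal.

-26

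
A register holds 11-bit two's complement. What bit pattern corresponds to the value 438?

00110110110

438 is non-negative, so write it directly in 11 bits: 00110110110.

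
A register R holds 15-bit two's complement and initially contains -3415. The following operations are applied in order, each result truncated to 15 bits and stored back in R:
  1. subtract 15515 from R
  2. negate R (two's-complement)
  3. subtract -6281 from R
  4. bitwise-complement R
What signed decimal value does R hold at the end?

7556

Start: R = -3415 = 111001010101001.
R = -3415 − 15515 = -18930; wraps to 13838 = 011011000001110
R = −(13838) = -13838 = 100100111110010
R = -13838 − (-6281) = -7557 = 110001001111011
R = NOT 110001001111011 = 001110110000100 = 7556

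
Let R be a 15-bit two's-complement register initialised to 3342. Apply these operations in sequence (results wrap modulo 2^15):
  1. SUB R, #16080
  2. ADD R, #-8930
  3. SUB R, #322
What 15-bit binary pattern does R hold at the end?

010101000011010

Start: R = 3342 = 000110100001110.
R = 3342 − 16080 = -12738 = 100111000111110
R = -12738 + (-8930) = -21668; wraps to 11100 = 010101101011100
R = 11100 − 322 = 10778 = 010101000011010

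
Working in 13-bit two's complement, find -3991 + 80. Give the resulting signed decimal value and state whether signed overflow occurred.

-3911; no overflow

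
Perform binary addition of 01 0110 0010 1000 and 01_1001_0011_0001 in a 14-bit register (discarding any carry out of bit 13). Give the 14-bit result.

  01011000101000
+ 01100100110001
= 10111101011001

10111101011001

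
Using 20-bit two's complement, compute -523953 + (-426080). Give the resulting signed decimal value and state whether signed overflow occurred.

-523953 → 10000000000101001111
-426080 → 10010111111110100000
  10000000000101001111
+ 10010111111110100000
= 00011000000011101111  (discard carry-out 1)
Result 00011000000011101111: MSB = 0 → value 98543.
Both addends are negative but the stored result is non-negative: signed overflow. The true value -523953 + (-426080) = -950033 lies outside [-524288, 524287].

98543; overflow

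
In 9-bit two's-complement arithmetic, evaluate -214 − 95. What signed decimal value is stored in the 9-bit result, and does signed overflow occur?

203; overflow

-214 → 100101010
95 → 001011111
Subtract via negate-and-add: invert 001011111 + 1 = 110100001 (i.e. -95).
  100101010
+ 110100001
= 011001011  (discard carry-out 1)
Result 011001011: MSB = 0 → value 203.
Both addends (after negating the subtrahend) are negative but the stored result is non-negative: signed overflow. The true value -214 − 95 = -309 lies outside [-256, 255].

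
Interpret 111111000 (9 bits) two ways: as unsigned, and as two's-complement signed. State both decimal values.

Unsigned: 111111000 = 504.
Signed: MSB=1 → 504 − 512 = -8.

unsigned = 504, signed = -8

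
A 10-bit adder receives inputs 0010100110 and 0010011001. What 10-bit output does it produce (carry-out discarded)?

  0010100110
+ 0010011001
= 0100111111

0100111111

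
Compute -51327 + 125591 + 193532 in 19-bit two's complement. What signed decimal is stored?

-51327 + 125591 = 74264 (0010010001000011000)
74264 + 193532 = 267796 → wraps to -256492 (1000001011000010100)

-256492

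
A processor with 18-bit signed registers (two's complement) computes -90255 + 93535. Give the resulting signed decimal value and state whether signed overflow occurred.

-90255 → 101001111101110001
93535 → 010110110101011111
  101001111101110001
+ 010110110101011111
= 000000110011010000  (discard carry-out 1)
Result 000000110011010000: MSB = 0 → value 3280.
Addends have opposite signs, so signed overflow cannot occur.

3280; no overflow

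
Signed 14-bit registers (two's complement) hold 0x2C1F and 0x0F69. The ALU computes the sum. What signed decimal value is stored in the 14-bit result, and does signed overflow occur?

0x2C1F = 10110000011111 = -5089 (signed)
0x0F69 = 00111101101001 = 3945 (signed)
  10110000011111
+ 00111101101001
= 11101110001000
Result 11101110001000: MSB = 1 → 15240 − 16384 = -1144.
Addends have opposite signs, so signed overflow cannot occur.

-1144; no overflow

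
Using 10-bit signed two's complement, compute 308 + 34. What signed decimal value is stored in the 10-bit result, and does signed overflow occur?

308 → 0100110100
34 → 0000100010
  0100110100
+ 0000100010
= 0101010110
Result 0101010110: MSB = 0 → value 342.
Both addends are non-negative and so is the stored result: no signed overflow.

342; no overflow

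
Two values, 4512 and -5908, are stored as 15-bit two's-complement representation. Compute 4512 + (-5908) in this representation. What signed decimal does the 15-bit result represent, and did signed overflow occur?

-1396; no overflow

4512 → 001000110100000
-5908 → 110100011101100
  001000110100000
+ 110100011101100
= 111101010001100
Result 111101010001100: MSB = 1 → 31372 − 32768 = -1396.
Addends have opposite signs, so signed overflow cannot occur.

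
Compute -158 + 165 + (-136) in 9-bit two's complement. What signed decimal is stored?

-158 + 165 = 7 (000000111)
7 + (-136) = -129 (101111111)

-129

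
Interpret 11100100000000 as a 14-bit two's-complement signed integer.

MSB is 1, so the value is negative.
Unsigned reading: 14592. Subtract 2^14 = 16384: 14592 − 16384 = -1792.

-1792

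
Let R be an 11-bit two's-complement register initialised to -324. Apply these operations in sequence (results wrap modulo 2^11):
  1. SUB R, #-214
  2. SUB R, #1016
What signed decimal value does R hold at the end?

922

Start: R = -324 = 11010111100.
R = -324 − (-214) = -110 = 11110010010
R = -110 − 1016 = -1126; wraps to 922 = 01110011010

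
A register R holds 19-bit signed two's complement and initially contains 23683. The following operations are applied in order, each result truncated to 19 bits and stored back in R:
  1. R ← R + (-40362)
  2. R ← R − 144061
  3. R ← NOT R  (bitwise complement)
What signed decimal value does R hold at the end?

160739

Start: R = 23683 = 0000101110010000011.
R = 23683 + (-40362) = -16679 = 1111011111011011001
R = -16679 − 144061 = -160740 = 1011000110000011100
R = NOT 1011000110000011100 = 0100111001111100011 = 160739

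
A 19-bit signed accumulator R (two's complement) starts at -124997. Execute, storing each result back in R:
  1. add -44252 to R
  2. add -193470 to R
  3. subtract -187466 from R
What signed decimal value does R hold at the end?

Start: R = -124997 = 1100001011110111011.
R = -124997 + (-44252) = -169249 = 1010110101011011111
R = -169249 + (-193470) = -362719; wraps to 161569 = 0100111011100100001
R = 161569 − (-187466) = 349035; wraps to -175253 = 1010101001101101011

-175253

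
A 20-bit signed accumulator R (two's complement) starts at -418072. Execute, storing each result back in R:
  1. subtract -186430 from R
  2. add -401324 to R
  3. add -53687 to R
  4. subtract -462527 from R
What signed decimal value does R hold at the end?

Start: R = -418072 = 10011001111011101000.
R = -418072 − (-186430) = -231642 = 11000111011100100110
R = -231642 + (-401324) = -632966; wraps to 415610 = 01100101011101111010
R = 415610 + (-53687) = 361923 = 01011000010111000011
R = 361923 − (-462527) = 824450; wraps to -224126 = 11001001010010000010

-224126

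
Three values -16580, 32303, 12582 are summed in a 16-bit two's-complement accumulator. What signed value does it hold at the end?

28305

-16580 + 32303 = 15723 (0011110101101011)
15723 + 12582 = 28305 (0110111010010001)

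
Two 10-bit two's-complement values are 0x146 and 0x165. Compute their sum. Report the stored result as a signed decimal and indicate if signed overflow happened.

-341; overflow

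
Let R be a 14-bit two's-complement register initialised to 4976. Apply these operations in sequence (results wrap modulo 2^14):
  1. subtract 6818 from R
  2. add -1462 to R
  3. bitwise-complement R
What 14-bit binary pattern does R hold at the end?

00110011100111

Start: R = 4976 = 01001101110000.
R = 4976 − 6818 = -1842 = 11100011001110
R = -1842 + (-1462) = -3304 = 11001100011000
R = NOT 11001100011000 = 00110011100111 = 3303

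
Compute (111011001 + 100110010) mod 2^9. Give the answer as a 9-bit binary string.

100001011

  111011001
+ 100110010
= 100001011  (discard carry-out 1)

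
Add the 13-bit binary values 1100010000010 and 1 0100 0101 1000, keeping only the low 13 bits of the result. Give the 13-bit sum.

0110011011010

  1100010000010
+ 1010001011000
= 0110011011010  (discard carry-out 1)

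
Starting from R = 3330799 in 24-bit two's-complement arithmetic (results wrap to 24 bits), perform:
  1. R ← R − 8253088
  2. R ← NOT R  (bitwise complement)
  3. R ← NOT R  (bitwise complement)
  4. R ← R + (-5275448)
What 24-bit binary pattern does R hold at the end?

011001000110010100010111

Start: R = 3330799 = 001100101101001011101111.
R = 3330799 − 8253088 = -4922289 = 101101001110010001001111
R = NOT 101101001110010001001111 = 010010110001101110110000 = 4922288
R = NOT 010010110001101110110000 = 101101001110010001001111 = -4922289
R = -4922289 + (-5275448) = -10197737; wraps to 6579479 = 011001000110010100010111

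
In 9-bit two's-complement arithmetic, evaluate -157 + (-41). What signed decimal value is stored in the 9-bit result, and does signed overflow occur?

-157 → 101100011
-41 → 111010111
  101100011
+ 111010111
= 100111010  (discard carry-out 1)
Result 100111010: MSB = 1 → 314 − 512 = -198.
Both addends are negative and so is the stored result: no signed overflow.

-198; no overflow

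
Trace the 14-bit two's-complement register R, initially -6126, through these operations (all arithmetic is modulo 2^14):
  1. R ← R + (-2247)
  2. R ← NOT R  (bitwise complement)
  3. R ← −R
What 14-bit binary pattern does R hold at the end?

01111101001100

Start: R = -6126 = 10100000010010.
R = -6126 + (-2247) = -8373; wraps to 8011 = 01111101001011
R = NOT 01111101001011 = 10000010110100 = -8012
R = −(-8012) = 8012 = 01111101001100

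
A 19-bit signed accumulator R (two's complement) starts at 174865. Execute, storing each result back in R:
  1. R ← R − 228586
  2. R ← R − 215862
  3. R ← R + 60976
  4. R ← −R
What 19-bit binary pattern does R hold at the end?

0110010111011011111

Start: R = 174865 = 0101010101100010001.
R = 174865 − 228586 = -53721 = 1110010111000100111
R = -53721 − 215862 = -269583; wraps to 254705 = 0111110001011110001
R = 254705 + 60976 = 315681; wraps to -208607 = 1001101000100100001
R = −(-208607) = 208607 = 0110010111011011111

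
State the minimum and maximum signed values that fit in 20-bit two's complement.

Minimum: −2^19 = -524288.
Maximum: 2^19 − 1 = 524287.

min = -524288, max = 524287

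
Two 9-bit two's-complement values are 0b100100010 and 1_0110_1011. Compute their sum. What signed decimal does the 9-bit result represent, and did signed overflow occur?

0b100100010 → 100100010 = -222 (signed)
1_0110_1011 → 101101011 = -149 (signed)
  100100010
+ 101101011
= 010001101  (discard carry-out 1)
Result 010001101: MSB = 0 → value 141.
Both addends are negative but the stored result is non-negative: signed overflow. The true value -222 + (-149) = -371 lies outside [-256, 255].

141; overflow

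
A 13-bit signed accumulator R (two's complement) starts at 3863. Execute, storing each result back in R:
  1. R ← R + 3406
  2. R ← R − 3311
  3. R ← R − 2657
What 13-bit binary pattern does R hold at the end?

0010100010101

Start: R = 3863 = 0111100010111.
R = 3863 + 3406 = 7269; wraps to -923 = 1110001100101
R = -923 − 3311 = -4234; wraps to 3958 = 0111101110110
R = 3958 − 2657 = 1301 = 0010100010101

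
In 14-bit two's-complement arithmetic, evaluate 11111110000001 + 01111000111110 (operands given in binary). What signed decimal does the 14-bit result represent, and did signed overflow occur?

11111110000001 = -127 (signed)
01111000111110 = 7742 (signed)
  11111110000001
+ 01111000111110
= 01110110111111  (discard carry-out 1)
Result 01110110111111: MSB = 0 → value 7615.
Addends have opposite signs, so signed overflow cannot occur.

7615; no overflow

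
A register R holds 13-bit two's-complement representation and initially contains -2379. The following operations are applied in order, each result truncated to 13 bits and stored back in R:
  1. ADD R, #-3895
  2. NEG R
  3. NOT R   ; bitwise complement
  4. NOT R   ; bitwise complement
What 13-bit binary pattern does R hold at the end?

Start: R = -2379 = 1011010110101.
R = -2379 + (-3895) = -6274; wraps to 1918 = 0011101111110
R = −(1918) = -1918 = 1100010000010
R = NOT 1100010000010 = 0011101111101 = 1917
R = NOT 0011101111101 = 1100010000010 = -1918

1100010000010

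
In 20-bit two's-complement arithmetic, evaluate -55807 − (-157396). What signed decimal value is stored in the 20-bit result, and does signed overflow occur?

101589; no overflow

-55807 → 11110010011000000001
-157396 → 11011001100100101100
Subtract via negate-and-add: invert 11011001100100101100 + 1 = 00100110011011010100 (i.e. 157396).
  11110010011000000001
+ 00100110011011010100
= 00011000110011010101  (discard carry-out 1)
Result 00011000110011010101: MSB = 0 → value 101589.
Addends (after negating the subtrahend) have opposite signs, so signed overflow cannot occur.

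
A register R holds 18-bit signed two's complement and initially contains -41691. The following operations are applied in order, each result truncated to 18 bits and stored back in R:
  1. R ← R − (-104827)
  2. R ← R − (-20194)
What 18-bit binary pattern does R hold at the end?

010100010110000010

Start: R = -41691 = 110101110100100101.
R = -41691 − (-104827) = 63136 = 001111011010100000
R = 63136 − (-20194) = 83330 = 010100010110000010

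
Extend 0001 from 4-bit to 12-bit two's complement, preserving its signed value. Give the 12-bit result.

MSB of 0001 is 0; replicate it into the new high bits.
00000000|0001 → 000000000001 (still 1).

000000000001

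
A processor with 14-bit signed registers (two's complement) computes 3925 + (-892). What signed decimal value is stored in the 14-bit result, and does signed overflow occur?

3033; no overflow

3925 → 00111101010101
-892 → 11110010000100
  00111101010101
+ 11110010000100
= 00101111011001  (discard carry-out 1)
Result 00101111011001: MSB = 0 → value 3033.
Addends have opposite signs, so signed overflow cannot occur.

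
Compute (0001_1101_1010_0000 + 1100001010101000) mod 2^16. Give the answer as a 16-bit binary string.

  0001110110100000
+ 1100001010101000
= 1110000001001000

1110000001001000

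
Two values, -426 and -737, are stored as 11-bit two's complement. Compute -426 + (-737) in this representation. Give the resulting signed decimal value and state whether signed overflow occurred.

-426 → 11001010110
-737 → 10100011111
  11001010110
+ 10100011111
= 01101110101  (discard carry-out 1)
Result 01101110101: MSB = 0 → value 885.
Both addends are negative but the stored result is non-negative: signed overflow. The true value -426 + (-737) = -1163 lies outside [-1024, 1023].

885; overflow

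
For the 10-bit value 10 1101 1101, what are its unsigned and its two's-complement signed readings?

unsigned = 733, signed = -291

Unsigned: 1011011101 = 733.
Signed: MSB=1 → 733 − 1024 = -291.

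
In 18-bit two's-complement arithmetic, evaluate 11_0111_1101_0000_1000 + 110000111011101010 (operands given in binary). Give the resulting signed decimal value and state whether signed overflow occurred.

11_0111_1101_0000_1000 → 110111110100001000 = -33528 (signed)
110000111011101010 = -61718 (signed)
  110111110100001000
+ 110000111011101010
= 101000101111110010  (discard carry-out 1)
Result 101000101111110010: MSB = 1 → 166898 − 262144 = -95246.
Both addends are negative and so is the stored result: no signed overflow.

-95246; no overflow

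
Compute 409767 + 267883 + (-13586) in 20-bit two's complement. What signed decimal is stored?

409767 + 267883 = 677650 → wraps to -370926 (10100101011100010010)
-370926 + (-13586) = -384512 (10100010001000000000)

-384512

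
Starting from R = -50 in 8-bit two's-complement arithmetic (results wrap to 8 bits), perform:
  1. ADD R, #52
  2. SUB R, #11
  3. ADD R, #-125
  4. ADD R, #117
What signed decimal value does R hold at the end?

Start: R = -50 = 11001110.
R = -50 + 52 = 2 = 00000010
R = 2 − 11 = -9 = 11110111
R = -9 + (-125) = -134; wraps to 122 = 01111010
R = 122 + 117 = 239; wraps to -17 = 11101111

-17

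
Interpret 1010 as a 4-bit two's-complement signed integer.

-6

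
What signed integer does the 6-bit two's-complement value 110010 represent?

MSB is 1, so the value is negative.
Unsigned reading: 50. Subtract 2^6 = 64: 50 − 64 = -14.

-14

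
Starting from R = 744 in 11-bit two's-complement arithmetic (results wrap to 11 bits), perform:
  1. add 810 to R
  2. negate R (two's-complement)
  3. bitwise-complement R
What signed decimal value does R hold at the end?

Start: R = 744 = 01011101000.
R = 744 + 810 = 1554; wraps to -494 = 11000010010
R = −(-494) = 494 = 00111101110
R = NOT 00111101110 = 11000010001 = -495

-495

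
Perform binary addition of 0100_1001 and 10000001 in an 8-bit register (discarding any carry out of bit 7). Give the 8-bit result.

11001010

  01001001
+ 10000001
= 11001010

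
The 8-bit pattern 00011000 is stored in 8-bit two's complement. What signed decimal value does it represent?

MSB is 0, so the value is non-negative: 00011000 = 24.

24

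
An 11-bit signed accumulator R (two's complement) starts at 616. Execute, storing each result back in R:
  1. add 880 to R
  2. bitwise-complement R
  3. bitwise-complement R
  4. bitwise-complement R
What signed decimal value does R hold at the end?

551

Start: R = 616 = 01001101000.
R = 616 + 880 = 1496; wraps to -552 = 10111011000
R = NOT 10111011000 = 01000100111 = 551
R = NOT 01000100111 = 10111011000 = -552
R = NOT 10111011000 = 01000100111 = 551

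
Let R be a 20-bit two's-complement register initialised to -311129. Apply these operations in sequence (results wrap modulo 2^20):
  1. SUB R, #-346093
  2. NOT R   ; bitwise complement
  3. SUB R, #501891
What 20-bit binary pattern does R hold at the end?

Start: R = -311129 = 10110100000010100111.
R = -311129 − (-346093) = 34964 = 00001000100010010100
R = NOT 00001000100010010100 = 11110111011101101011 = -34965
R = -34965 − 501891 = -536856; wraps to 511720 = 01111100111011101000

01111100111011101000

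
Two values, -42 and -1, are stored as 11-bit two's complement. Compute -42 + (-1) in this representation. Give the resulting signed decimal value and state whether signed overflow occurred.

-42 → 11111010110
-1 → 11111111111
  11111010110
+ 11111111111
= 11111010101  (discard carry-out 1)
Result 11111010101: MSB = 1 → 2005 − 2048 = -43.
Both addends are negative and so is the stored result: no signed overflow.

-43; no overflow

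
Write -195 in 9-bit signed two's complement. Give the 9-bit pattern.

100111101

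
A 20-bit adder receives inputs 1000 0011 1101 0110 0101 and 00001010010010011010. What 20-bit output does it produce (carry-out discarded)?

10001110000111111111

  10000011110101100101
+ 00001010010010011010
= 10001110000111111111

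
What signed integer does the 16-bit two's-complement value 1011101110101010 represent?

-17494

MSB is 1, so the value is negative.
Unsigned reading: 48042. Subtract 2^16 = 65536: 48042 − 65536 = -17494.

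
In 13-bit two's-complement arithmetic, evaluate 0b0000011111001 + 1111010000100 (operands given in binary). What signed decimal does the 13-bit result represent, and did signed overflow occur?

-131; no overflow

0b0000011111001 → 0000011111001 = 249 (signed)
1111010000100 = -380 (signed)
  0000011111001
+ 1111010000100
= 1111101111101
Result 1111101111101: MSB = 1 → 8061 − 8192 = -131.
Addends have opposite signs, so signed overflow cannot occur.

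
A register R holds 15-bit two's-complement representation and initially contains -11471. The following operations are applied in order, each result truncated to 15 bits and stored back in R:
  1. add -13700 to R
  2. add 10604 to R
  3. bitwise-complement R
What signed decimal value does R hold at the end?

Start: R = -11471 = 101001100110001.
R = -11471 + (-13700) = -25171; wraps to 7597 = 001110110101101
R = 7597 + 10604 = 18201; wraps to -14567 = 100011100011001
R = NOT 100011100011001 = 011100011100110 = 14566

14566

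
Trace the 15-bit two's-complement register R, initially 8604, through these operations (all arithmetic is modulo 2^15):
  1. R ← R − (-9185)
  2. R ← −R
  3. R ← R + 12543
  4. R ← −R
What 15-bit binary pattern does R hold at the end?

Start: R = 8604 = 010000110011100.
R = 8604 − (-9185) = 17789; wraps to -14979 = 100010101111101
R = −(-14979) = 14979 = 011101010000011
R = 14979 + 12543 = 27522; wraps to -5246 = 110101110000010
R = −(-5246) = 5246 = 001010001111110

001010001111110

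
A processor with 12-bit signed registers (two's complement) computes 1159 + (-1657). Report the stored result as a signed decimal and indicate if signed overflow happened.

-498; no overflow

1159 → 010010000111
-1657 → 100110000111
  010010000111
+ 100110000111
= 111000001110
Result 111000001110: MSB = 1 → 3598 − 4096 = -498.
Addends have opposite signs, so signed overflow cannot occur.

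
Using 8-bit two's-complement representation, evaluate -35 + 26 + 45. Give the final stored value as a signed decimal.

36

-35 + 26 = -9 (11110111)
-9 + 45 = 36 (00100100)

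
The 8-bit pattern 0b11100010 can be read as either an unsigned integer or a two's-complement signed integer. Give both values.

unsigned = 226, signed = -30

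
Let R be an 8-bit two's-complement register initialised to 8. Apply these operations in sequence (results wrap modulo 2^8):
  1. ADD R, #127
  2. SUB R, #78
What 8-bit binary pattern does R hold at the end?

Start: R = 8 = 00001000.
R = 8 + 127 = 135; wraps to -121 = 10000111
R = -121 − 78 = -199; wraps to 57 = 00111001

00111001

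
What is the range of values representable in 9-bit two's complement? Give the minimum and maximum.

Minimum: −2^8 = -256.
Maximum: 2^8 − 1 = 255.

min = -256, max = 255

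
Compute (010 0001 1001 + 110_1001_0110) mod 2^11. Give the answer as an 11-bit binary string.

00010101111

  01000011001
+ 11010010110
= 00010101111  (discard carry-out 1)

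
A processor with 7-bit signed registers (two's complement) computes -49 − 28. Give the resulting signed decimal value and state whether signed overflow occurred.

51; overflow

-49 → 1001111
28 → 0011100
Subtract via negate-and-add: invert 0011100 + 1 = 1100100 (i.e. -28).
  1001111
+ 1100100
= 0110011  (discard carry-out 1)
Result 0110011: MSB = 0 → value 51.
Both addends (after negating the subtrahend) are negative but the stored result is non-negative: signed overflow. The true value -49 − 28 = -77 lies outside [-64, 63].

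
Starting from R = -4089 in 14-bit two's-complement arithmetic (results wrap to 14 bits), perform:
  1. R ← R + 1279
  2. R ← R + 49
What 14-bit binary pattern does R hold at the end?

Start: R = -4089 = 11000000000111.
R = -4089 + 1279 = -2810 = 11010100000110
R = -2810 + 49 = -2761 = 11010100110111

11010100110111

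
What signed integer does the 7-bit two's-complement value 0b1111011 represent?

-5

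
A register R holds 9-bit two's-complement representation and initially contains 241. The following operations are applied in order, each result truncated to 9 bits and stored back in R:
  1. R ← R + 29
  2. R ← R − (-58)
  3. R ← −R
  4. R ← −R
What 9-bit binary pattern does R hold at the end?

Start: R = 241 = 011110001.
R = 241 + 29 = 270; wraps to -242 = 100001110
R = -242 − (-58) = -184 = 101001000
R = −(-184) = 184 = 010111000
R = −(184) = -184 = 101001000

101001000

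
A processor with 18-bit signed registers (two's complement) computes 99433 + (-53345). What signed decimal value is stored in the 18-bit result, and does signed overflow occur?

46088; no overflow

99433 → 011000010001101001
-53345 → 110010111110011111
  011000010001101001
+ 110010111110011111
= 001011010000001000  (discard carry-out 1)
Result 001011010000001000: MSB = 0 → value 46088.
Addends have opposite signs, so signed overflow cannot occur.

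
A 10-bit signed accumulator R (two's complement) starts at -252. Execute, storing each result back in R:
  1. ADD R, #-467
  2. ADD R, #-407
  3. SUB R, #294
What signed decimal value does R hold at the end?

Start: R = -252 = 1100000100.
R = -252 + (-467) = -719; wraps to 305 = 0100110001
R = 305 + (-407) = -102 = 1110011010
R = -102 − 294 = -396 = 1001110100

-396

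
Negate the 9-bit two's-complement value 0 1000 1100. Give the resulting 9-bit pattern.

101110100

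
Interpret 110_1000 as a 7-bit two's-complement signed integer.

-24

MSB is 1, so the value is negative.
Invert: 0010111. Add 1: 0011000 = 24. So the value is −24.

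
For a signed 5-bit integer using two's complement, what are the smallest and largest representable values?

min = -16, max = 15

Minimum: −2^4 = -16.
Maximum: 2^4 − 1 = 15.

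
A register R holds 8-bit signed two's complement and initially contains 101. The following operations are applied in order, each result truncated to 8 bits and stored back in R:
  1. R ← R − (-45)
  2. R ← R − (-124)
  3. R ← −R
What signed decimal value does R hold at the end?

Start: R = 101 = 01100101.
R = 101 − (-45) = 146; wraps to -110 = 10010010
R = -110 − (-124) = 14 = 00001110
R = −(14) = -14 = 11110010

-14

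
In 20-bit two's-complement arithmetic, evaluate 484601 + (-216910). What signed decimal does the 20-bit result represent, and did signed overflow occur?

267691; no overflow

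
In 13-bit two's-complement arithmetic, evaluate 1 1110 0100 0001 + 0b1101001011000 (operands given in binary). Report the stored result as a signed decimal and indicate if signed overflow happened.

1 1110 0100 0001 → 1111001000001 = -447 (signed)
0b1101001011000 → 1101001011000 = -1448 (signed)
  1111001000001
+ 1101001011000
= 1100010011001  (discard carry-out 1)
Result 1100010011001: MSB = 1 → 6297 − 8192 = -1895.
Both addends are negative and so is the stored result: no signed overflow.

-1895; no overflow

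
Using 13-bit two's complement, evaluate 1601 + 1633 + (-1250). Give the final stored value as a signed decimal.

1601 + 1633 = 3234 (0110010100010)
3234 + (-1250) = 1984 (0011111000000)

1984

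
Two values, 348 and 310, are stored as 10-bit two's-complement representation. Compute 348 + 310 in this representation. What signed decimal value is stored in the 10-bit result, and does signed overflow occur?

-366; overflow

348 → 0101011100
310 → 0100110110
  0101011100
+ 0100110110
= 1010010010
Result 1010010010: MSB = 1 → 658 − 1024 = -366.
Both addends are non-negative but the stored result is negative: signed overflow. The true value 348 + 310 = 658 lies outside [-512, 511].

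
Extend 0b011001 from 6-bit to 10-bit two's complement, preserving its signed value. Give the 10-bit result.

MSB of 011001 is 0; replicate it into the new high bits.
0000|011001 → 0000011001 (still 25).

0000011001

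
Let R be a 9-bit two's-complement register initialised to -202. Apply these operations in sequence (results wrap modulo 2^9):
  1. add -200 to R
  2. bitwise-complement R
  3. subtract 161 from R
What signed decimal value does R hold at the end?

240

Start: R = -202 = 100110110.
R = -202 + (-200) = -402; wraps to 110 = 001101110
R = NOT 001101110 = 110010001 = -111
R = -111 − 161 = -272; wraps to 240 = 011110000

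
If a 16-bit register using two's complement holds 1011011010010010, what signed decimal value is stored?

MSB is 1, so the value is negative.
Unsigned reading: 46738. Subtract 2^16 = 65536: 46738 − 65536 = -18798.

-18798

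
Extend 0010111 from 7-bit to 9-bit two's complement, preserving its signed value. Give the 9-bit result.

000010111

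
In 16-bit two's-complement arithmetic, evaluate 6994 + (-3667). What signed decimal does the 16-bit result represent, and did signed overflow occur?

3327; no overflow

6994 → 0001101101010010
-3667 → 1111000110101101
  0001101101010010
+ 1111000110101101
= 0000110011111111  (discard carry-out 1)
Result 0000110011111111: MSB = 0 → value 3327.
Addends have opposite signs, so signed overflow cannot occur.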